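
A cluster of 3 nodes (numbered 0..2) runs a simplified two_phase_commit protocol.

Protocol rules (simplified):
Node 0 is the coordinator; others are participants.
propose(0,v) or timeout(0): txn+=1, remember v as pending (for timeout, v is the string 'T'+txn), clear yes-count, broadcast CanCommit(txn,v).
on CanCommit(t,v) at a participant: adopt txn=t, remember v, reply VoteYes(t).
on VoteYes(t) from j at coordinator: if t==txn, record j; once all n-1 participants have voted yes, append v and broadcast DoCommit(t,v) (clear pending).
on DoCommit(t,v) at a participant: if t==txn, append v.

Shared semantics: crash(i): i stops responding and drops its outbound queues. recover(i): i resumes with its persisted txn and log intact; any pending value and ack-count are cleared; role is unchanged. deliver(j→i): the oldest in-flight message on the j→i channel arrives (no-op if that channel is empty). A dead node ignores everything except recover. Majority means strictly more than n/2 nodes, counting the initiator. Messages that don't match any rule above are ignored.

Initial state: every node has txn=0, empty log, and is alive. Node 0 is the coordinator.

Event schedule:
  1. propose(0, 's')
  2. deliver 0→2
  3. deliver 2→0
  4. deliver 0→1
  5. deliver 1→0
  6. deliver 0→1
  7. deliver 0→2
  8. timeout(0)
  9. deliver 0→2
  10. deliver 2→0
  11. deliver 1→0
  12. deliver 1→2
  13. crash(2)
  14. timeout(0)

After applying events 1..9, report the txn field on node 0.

2

after 1 — propose(0,'s'): n0:coor/t1/[-]
after 2 — deliver 0→2: n2:part/t1/[-]
after 3 — deliver 2→0: ·
after 4 — deliver 0→1: n1:part/t1/[-]
after 5 — deliver 1→0: n0:coor/t1/[s]
after 6 — deliver 0→1: n1:part/t1/[s]
after 7 — deliver 0→2: n2:part/t1/[s]
after 8 — timeout(0): n0:coor/t2/[s]
after 9 — deliver 0→2: n2:part/t2/[s]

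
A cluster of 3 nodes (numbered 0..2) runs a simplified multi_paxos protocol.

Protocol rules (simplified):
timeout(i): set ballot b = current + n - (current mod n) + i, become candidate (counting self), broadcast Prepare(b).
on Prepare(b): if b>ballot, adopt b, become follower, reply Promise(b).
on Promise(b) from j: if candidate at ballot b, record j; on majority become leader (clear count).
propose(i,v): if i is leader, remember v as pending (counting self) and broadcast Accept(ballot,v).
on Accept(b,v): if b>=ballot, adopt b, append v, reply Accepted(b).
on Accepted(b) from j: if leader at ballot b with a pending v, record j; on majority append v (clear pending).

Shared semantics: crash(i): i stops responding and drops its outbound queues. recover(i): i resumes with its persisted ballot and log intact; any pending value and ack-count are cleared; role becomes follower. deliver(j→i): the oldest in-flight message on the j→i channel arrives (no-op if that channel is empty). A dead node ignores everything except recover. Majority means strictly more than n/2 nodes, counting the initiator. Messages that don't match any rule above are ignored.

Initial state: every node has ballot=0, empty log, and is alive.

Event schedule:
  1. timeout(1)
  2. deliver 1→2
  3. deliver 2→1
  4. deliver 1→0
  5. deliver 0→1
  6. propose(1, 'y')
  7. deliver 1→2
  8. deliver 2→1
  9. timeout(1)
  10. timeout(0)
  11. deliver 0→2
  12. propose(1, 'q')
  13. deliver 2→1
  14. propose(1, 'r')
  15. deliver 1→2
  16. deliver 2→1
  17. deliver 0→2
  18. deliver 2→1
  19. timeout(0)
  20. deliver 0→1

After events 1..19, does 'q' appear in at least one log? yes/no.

e1 timeout(1): 1[cand,b=4,-]
e2 deliver 1→2: 2[foll,b=4,-]
e3 deliver 2→1: 1[lead,b=4,-]
e4 deliver 1→0: 0[foll,b=4,-]
e5 deliver 0→1: ·
e6 propose(1,'y'): ·
e7 deliver 1→2: 2[foll,b=4,y]
e8 deliver 2→1: 1[lead,b=4,y]
e9 timeout(1): 1[cand,b=7,y]
e10 timeout(0): 0[cand,b=6,-]
e11 deliver 0→2: 2[foll,b=6,y]
e12 propose(1,'q'): ·
e13 deliver 2→1: ·
e14 propose(1,'r'): ·
e15 deliver 1→2: 2[foll,b=7,y]
e16 deliver 2→1: 1[lead,b=7,y]
e17 deliver 0→2: ·
e18 deliver 2→1: ·
e19 timeout(0): 0[cand,b=9,-]

no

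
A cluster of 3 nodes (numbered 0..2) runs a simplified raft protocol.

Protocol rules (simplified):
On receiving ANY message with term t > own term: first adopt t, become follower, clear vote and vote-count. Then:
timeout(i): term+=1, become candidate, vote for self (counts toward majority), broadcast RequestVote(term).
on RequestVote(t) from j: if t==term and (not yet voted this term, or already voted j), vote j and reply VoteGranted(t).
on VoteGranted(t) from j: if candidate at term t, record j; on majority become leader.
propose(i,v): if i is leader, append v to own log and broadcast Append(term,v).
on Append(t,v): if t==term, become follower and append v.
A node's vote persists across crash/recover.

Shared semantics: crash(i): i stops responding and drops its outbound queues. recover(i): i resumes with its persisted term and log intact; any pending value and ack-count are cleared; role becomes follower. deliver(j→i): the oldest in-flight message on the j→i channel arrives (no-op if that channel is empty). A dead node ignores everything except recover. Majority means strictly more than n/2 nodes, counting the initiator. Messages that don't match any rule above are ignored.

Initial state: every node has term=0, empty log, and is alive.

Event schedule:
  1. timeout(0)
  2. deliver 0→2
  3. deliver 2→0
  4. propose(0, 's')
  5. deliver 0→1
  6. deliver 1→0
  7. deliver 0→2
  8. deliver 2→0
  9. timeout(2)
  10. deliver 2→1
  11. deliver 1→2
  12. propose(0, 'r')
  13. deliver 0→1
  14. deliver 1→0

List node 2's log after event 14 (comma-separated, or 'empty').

e1 timeout(0): 0[cand,t=1,-]
e2 deliver 0→2: 2[foll,t=1,-]
e3 deliver 2→0: 0[lead,t=1,-]
e4 propose(0,'s'): 0[lead,t=1,s]
e5 deliver 0→1: 1[foll,t=1,-]
e6 deliver 1→0: ·
e7 deliver 0→2: 2[foll,t=1,s]
e8 deliver 2→0: ·
e9 timeout(2): 2[cand,t=2,s]
e10 deliver 2→1: 1[foll,t=2,-]
e11 deliver 1→2: 2[lead,t=2,s]
e12 propose(0,'r'): 0[lead,t=1,s,r]
e13 deliver 0→1: ·
e14 deliver 1→0: ·

s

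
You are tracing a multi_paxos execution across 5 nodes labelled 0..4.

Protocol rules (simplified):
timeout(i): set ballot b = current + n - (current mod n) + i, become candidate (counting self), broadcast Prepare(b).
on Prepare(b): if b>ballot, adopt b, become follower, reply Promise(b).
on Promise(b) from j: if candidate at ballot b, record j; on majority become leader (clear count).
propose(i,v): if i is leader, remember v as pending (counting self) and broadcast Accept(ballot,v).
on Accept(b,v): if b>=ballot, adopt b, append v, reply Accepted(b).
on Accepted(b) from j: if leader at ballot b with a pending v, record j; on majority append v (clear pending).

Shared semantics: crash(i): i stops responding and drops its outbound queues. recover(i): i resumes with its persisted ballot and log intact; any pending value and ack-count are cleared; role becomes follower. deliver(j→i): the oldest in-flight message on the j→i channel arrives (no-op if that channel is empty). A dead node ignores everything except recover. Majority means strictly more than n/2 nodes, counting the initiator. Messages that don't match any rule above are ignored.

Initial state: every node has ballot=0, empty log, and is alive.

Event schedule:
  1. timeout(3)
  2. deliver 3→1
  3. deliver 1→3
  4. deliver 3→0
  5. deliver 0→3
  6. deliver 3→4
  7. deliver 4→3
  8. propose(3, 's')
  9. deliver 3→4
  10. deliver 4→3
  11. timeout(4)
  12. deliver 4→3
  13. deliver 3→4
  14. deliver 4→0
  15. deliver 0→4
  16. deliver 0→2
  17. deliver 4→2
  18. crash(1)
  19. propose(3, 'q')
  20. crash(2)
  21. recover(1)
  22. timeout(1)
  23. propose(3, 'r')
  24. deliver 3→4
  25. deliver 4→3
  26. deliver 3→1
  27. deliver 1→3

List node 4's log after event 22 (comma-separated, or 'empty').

s

after 1 — timeout(3): n3:cand/b8/[-]
after 2 — deliver 3→1: n1:foll/b8/[-]
after 3 — deliver 1→3: ·
after 4 — deliver 3→0: n0:foll/b8/[-]
after 5 — deliver 0→3: n3:lead/b8/[-]
after 6 — deliver 3→4: n4:foll/b8/[-]
after 7 — deliver 4→3: ·
after 8 — propose(3,'s'): ·
after 9 — deliver 3→4: n4:foll/b8/[s]
after 10 — deliver 4→3: ·
after 11 — timeout(4): n4:cand/b14/[s]
after 12 — deliver 4→3: n3:foll/b14/[-]
after 13 — deliver 3→4: ·
after 14 — deliver 4→0: n0:foll/b14/[-]
after 15 — deliver 0→4: n4:lead/b14/[s]
after 16 — deliver 0→2: ·
after 17 — deliver 4→2: n2:foll/b14/[-]
after 18 — crash(1): n1:✗foll/b8/[-]
after 19 — propose(3,'q'): ·
after 20 — crash(2): n2:✗foll/b14/[-]
after 21 — recover(1): n1:foll/b8/[-]
after 22 — timeout(1): n1:cand/b11/[-]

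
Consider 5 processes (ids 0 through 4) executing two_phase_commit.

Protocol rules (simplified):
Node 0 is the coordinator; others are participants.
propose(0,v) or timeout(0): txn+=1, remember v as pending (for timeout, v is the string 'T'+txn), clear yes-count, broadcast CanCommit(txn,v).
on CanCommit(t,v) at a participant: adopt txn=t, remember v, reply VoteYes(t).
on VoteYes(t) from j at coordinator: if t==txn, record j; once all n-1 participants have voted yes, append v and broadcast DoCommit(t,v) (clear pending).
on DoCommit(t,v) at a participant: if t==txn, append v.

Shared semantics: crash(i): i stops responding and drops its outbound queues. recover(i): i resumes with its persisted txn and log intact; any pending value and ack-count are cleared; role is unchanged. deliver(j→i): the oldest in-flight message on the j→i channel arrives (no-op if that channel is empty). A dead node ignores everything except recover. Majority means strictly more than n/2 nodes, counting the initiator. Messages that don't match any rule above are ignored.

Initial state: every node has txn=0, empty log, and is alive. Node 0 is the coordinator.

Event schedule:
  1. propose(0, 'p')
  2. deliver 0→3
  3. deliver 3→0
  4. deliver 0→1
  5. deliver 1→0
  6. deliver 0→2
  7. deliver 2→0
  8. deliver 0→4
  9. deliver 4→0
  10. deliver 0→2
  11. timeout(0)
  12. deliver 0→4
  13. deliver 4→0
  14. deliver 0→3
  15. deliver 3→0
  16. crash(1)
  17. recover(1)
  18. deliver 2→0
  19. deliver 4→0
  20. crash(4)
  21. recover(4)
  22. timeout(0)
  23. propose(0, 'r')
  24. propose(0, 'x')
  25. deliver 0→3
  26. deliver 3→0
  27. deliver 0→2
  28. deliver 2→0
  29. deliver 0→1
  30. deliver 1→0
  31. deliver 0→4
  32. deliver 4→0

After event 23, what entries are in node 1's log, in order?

1. propose(0,'p'):  <0:coor t1 ->
2. deliver 0→3:  <3:part t1 ->
3. deliver 3→0:  nop
4. deliver 0→1:  <1:part t1 ->
5. deliver 1→0:  nop
6. deliver 0→2:  <2:part t1 ->
7. deliver 2→0:  nop
8. deliver 0→4:  <4:part t1 ->
9. deliver 4→0:  <0:coor t1 p>
10. deliver 0→2:  <2:part t1 p>
11. timeout(0):  <0:coor t2 p>
12. deliver 0→4:  <4:part t1 p>
13. deliver 4→0:  nop
14. deliver 0→3:  <3:part t1 p>
15. deliver 3→0:  nop
16. crash(1):  <1:✗part t1 ->
17. recover(1):  <1:part t1 ->
18. deliver 2→0:  nop
19. deliver 4→0:  nop
20. crash(4):  <4:✗part t1 p>
21. recover(4):  <4:part t1 p>
22. timeout(0):  <0:coor t3 p>
23. propose(0,'r'):  <0:coor t4 p>

empty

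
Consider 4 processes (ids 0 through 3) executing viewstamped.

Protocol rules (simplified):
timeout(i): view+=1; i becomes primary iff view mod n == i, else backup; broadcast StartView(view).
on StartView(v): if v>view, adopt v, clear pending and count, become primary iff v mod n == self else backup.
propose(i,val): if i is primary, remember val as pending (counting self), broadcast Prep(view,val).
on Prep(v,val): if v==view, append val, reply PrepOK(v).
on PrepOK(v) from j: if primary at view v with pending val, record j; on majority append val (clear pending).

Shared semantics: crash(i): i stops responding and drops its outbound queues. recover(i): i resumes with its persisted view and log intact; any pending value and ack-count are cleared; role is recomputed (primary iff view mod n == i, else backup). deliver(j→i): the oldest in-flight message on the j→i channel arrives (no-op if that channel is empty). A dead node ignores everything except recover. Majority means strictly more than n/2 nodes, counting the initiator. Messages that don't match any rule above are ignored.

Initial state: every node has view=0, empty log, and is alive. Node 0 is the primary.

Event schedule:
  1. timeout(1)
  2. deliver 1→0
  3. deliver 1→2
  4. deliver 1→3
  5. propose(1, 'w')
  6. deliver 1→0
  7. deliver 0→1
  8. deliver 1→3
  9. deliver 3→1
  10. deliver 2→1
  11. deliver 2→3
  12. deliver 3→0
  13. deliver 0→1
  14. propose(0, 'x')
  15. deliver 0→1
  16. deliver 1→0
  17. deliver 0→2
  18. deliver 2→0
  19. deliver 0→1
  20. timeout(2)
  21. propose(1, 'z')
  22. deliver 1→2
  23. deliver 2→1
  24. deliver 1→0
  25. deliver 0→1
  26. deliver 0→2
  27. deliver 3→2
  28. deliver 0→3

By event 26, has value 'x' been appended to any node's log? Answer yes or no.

[1] timeout(1) → N1(prim v1 [-])
[2] deliver 1→0 → N0(back v1 [-])
[3] deliver 1→2 → N2(back v1 [-])
[4] deliver 1→3 → N3(back v1 [-])
[5] propose(1,'w') → ∅
[6] deliver 1→0 → N0(back v1 [w])
[7] deliver 0→1 → ∅
[8] deliver 1→3 → N3(back v1 [w])
[9] deliver 3→1 → N1(prim v1 [w])
[10] deliver 2→1 → ∅
[11] deliver 2→3 → ∅
[12] deliver 3→0 → ∅
[13] deliver 0→1 → ∅
[14] propose(0,'x') → ∅
[15] deliver 0→1 → ∅
[16] deliver 1→0 → ∅
[17] deliver 0→2 → ∅
[18] deliver 2→0 → ∅
[19] deliver 0→1 → ∅
[20] timeout(2) → N2(prim v2 [-])
[21] propose(1,'z') → ∅
[22] deliver 1→2 → ∅
[23] deliver 2→1 → N1(back v2 [w])
[24] deliver 1→0 → N0(back v1 [w,z])
[25] deliver 0→1 → ∅
[26] deliver 0→2 → ∅

no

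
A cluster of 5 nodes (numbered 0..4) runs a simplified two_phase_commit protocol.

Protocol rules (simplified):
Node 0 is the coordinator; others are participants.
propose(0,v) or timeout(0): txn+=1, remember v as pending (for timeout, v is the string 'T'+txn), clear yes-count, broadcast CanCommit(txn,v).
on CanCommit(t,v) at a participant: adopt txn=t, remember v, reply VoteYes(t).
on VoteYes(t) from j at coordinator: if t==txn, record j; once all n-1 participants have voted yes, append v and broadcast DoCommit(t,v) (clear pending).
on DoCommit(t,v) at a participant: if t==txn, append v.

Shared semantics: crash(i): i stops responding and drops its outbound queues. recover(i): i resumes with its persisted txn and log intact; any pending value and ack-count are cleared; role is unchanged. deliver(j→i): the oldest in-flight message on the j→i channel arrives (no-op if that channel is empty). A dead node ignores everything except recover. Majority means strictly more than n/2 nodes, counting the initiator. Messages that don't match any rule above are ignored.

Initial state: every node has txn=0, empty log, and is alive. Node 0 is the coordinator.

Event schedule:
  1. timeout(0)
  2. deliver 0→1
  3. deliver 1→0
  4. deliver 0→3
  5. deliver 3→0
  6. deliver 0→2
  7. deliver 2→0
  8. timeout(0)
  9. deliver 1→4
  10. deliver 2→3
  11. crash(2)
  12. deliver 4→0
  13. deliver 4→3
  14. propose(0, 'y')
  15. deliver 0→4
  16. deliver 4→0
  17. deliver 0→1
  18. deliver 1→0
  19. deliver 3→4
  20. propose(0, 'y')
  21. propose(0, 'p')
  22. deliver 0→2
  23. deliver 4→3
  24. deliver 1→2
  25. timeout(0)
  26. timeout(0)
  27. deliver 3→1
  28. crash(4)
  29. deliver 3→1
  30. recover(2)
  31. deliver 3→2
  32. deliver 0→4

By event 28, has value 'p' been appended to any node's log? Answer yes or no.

after 1 — timeout(0): n0:coor/t1/[-]
after 2 — deliver 0→1: n1:part/t1/[-]
after 3 — deliver 1→0: ·
after 4 — deliver 0→3: n3:part/t1/[-]
after 5 — deliver 3→0: ·
after 6 — deliver 0→2: n2:part/t1/[-]
after 7 — deliver 2→0: ·
after 8 — timeout(0): n0:coor/t2/[-]
after 9 — deliver 1→4: ·
after 10 — deliver 2→3: ·
after 11 — crash(2): n2:✗part/t1/[-]
after 12 — deliver 4→0: ·
after 13 — deliver 4→3: ·
after 14 — propose(0,'y'): n0:coor/t3/[-]
after 15 — deliver 0→4: n4:part/t1/[-]
after 16 — deliver 4→0: ·
after 17 — deliver 0→1: n1:part/t2/[-]
after 18 — deliver 1→0: ·
after 19 — deliver 3→4: ·
after 20 — propose(0,'y'): n0:coor/t4/[-]
after 21 — propose(0,'p'): n0:coor/t5/[-]
after 22 — deliver 0→2: ·
after 23 — deliver 4→3: ·
after 24 — deliver 1→2: ·
after 25 — timeout(0): n0:coor/t6/[-]
after 26 — timeout(0): n0:coor/t7/[-]
after 27 — deliver 3→1: ·
after 28 — crash(4): n4:✗part/t1/[-]

no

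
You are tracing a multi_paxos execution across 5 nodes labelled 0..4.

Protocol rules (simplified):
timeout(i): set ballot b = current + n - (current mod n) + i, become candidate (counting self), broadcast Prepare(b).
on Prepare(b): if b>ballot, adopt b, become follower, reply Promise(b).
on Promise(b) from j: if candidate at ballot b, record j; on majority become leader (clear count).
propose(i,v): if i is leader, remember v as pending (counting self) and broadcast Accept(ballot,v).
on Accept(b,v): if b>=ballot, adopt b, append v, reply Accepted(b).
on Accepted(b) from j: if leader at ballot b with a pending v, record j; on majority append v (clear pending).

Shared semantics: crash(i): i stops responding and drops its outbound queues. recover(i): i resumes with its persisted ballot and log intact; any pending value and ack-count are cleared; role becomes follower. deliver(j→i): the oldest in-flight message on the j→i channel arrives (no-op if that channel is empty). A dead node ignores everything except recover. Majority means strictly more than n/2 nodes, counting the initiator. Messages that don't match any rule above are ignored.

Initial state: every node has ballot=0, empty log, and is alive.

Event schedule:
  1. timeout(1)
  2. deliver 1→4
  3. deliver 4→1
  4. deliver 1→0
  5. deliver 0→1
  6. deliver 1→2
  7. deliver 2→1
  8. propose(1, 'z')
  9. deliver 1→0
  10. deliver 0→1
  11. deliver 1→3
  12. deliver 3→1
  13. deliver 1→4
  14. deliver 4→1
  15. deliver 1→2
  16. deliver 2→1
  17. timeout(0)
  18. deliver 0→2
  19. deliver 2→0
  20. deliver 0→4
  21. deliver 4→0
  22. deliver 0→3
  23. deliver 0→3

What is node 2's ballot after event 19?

10

after 1 — timeout(1): n1:cand/b6/[-]
after 2 — deliver 1→4: n4:foll/b6/[-]
after 3 — deliver 4→1: ·
after 4 — deliver 1→0: n0:foll/b6/[-]
after 5 — deliver 0→1: n1:lead/b6/[-]
after 6 — deliver 1→2: n2:foll/b6/[-]
after 7 — deliver 2→1: ·
after 8 — propose(1,'z'): ·
after 9 — deliver 1→0: n0:foll/b6/[z]
after 10 — deliver 0→1: ·
after 11 — deliver 1→3: n3:foll/b6/[-]
after 12 — deliver 3→1: ·
after 13 — deliver 1→4: n4:foll/b6/[z]
after 14 — deliver 4→1: n1:lead/b6/[z]
after 15 — deliver 1→2: n2:foll/b6/[z]
after 16 — deliver 2→1: ·
after 17 — timeout(0): n0:cand/b10/[z]
after 18 — deliver 0→2: n2:foll/b10/[z]
after 19 — deliver 2→0: ·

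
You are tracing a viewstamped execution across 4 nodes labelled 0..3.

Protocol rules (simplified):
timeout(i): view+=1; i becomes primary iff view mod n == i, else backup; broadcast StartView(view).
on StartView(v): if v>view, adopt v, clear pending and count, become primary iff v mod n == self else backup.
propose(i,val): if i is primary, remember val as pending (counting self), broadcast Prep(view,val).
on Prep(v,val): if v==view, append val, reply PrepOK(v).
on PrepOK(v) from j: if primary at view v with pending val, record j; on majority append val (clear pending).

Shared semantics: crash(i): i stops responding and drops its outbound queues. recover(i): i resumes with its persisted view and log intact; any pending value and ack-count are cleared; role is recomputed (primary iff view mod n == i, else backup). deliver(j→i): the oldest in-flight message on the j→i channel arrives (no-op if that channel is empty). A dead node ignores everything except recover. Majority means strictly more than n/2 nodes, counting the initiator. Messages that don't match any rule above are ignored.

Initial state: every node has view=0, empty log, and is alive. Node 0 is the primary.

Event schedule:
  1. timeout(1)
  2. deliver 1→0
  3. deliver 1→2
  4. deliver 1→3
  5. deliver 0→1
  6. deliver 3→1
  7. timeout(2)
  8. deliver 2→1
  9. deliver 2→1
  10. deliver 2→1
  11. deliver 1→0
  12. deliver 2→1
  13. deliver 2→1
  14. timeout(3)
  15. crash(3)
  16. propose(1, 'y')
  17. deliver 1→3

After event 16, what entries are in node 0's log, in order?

empty

1. timeout(1):  <1:prim v1 ->
2. deliver 1→0:  <0:back v1 ->
3. deliver 1→2:  <2:back v1 ->
4. deliver 1→3:  <3:back v1 ->
5. deliver 0→1:  nop
6. deliver 3→1:  nop
7. timeout(2):  <2:prim v2 ->
8. deliver 2→1:  <1:back v2 ->
9. deliver 2→1:  nop
10. deliver 2→1:  nop
11. deliver 1→0:  nop
12. deliver 2→1:  nop
13. deliver 2→1:  nop
14. timeout(3):  <3:back v2 ->
15. crash(3):  <3:✗back v2 ->
16. propose(1,'y'):  nop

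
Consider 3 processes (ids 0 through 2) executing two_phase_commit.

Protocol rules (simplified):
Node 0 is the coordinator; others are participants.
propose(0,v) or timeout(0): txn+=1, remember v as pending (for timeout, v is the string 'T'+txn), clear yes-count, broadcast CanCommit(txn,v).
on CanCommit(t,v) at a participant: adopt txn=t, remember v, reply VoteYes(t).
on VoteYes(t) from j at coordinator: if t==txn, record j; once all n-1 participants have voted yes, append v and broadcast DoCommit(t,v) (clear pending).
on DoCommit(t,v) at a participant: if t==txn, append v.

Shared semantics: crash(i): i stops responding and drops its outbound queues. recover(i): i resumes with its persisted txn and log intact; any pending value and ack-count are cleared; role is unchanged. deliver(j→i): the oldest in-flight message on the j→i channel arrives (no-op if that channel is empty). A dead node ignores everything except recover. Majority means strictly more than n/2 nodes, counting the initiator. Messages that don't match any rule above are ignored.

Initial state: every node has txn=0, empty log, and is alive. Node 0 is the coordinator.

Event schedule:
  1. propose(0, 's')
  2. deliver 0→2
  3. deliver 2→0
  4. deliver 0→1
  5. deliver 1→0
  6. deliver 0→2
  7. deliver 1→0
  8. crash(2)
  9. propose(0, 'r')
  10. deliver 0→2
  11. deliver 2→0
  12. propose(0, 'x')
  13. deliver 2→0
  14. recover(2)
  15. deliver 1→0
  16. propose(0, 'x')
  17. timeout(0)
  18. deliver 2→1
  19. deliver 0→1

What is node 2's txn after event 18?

1

1. propose(0,'s'):  <0:coor t1 ->
2. deliver 0→2:  <2:part t1 ->
3. deliver 2→0:  nop
4. deliver 0→1:  <1:part t1 ->
5. deliver 1→0:  <0:coor t1 s>
6. deliver 0→2:  <2:part t1 s>
7. deliver 1→0:  nop
8. crash(2):  <2:✗part t1 s>
9. propose(0,'r'):  <0:coor t2 s>
10. deliver 0→2:  nop
11. deliver 2→0:  nop
12. propose(0,'x'):  <0:coor t3 s>
13. deliver 2→0:  nop
14. recover(2):  <2:part t1 s>
15. deliver 1→0:  nop
16. propose(0,'x'):  <0:coor t4 s>
17. timeout(0):  <0:coor t5 s>
18. deliver 2→1:  nop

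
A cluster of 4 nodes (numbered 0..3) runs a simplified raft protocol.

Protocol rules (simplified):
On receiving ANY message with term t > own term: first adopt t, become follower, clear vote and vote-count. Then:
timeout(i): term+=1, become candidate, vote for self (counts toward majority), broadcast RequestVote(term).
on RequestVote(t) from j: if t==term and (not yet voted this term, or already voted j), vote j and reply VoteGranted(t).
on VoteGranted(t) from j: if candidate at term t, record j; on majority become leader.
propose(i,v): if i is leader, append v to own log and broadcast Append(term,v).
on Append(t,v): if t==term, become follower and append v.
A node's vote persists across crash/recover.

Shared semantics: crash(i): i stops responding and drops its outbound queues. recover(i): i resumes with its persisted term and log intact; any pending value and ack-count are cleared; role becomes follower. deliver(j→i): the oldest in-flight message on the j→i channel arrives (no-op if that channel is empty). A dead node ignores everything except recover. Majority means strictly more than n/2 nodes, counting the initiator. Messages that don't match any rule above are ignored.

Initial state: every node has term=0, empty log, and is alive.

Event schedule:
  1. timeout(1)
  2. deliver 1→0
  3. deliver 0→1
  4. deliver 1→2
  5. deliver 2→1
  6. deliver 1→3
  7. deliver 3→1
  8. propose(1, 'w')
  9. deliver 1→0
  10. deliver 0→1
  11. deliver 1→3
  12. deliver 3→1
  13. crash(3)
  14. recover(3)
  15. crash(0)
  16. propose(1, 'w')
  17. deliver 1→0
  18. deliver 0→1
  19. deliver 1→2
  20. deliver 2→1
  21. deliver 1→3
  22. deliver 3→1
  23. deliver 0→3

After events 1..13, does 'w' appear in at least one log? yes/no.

step 1 timeout(1): 1={cand,t=1,log=-}
step 2 deliver 1→0: 0={foll,t=1,log=-}
step 3 deliver 0→1: —
step 4 deliver 1→2: 2={foll,t=1,log=-}
step 5 deliver 2→1: 1={lead,t=1,log=-}
step 6 deliver 1→3: 3={foll,t=1,log=-}
step 7 deliver 3→1: —
step 8 propose(1,'w'): 1={lead,t=1,log=w}
step 9 deliver 1→0: 0={foll,t=1,log=w}
step 10 deliver 0→1: —
step 11 deliver 1→3: 3={foll,t=1,log=w}
step 12 deliver 3→1: —
step 13 crash(3): 3={✗foll,t=1,log=w}

yes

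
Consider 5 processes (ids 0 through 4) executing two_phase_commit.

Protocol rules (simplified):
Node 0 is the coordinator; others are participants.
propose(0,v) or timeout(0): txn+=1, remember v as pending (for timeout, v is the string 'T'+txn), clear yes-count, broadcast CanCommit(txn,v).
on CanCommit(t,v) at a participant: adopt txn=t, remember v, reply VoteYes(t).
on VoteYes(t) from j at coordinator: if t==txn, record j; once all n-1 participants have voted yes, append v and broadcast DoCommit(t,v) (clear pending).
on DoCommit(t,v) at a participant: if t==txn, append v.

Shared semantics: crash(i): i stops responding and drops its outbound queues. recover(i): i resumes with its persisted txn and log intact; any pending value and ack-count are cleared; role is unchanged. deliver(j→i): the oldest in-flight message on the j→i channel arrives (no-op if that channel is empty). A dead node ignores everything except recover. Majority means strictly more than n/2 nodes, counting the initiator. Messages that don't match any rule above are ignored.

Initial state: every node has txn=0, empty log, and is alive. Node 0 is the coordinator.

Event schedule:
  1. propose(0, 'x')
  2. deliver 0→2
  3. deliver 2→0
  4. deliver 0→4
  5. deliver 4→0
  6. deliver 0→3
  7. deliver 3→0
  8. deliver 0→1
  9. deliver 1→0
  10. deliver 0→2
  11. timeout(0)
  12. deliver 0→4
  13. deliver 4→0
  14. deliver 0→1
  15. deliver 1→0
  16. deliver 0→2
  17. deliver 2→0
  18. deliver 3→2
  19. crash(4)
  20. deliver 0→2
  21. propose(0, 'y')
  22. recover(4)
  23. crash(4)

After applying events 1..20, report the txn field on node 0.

1. propose(0,'x'):  <0:coor t1 ->
2. deliver 0→2:  <2:part t1 ->
3. deliver 2→0:  nop
4. deliver 0→4:  <4:part t1 ->
5. deliver 4→0:  nop
6. deliver 0→3:  <3:part t1 ->
7. deliver 3→0:  nop
8. deliver 0→1:  <1:part t1 ->
9. deliver 1→0:  <0:coor t1 x>
10. deliver 0→2:  <2:part t1 x>
11. timeout(0):  <0:coor t2 x>
12. deliver 0→4:  <4:part t1 x>
13. deliver 4→0:  nop
14. deliver 0→1:  <1:part t1 x>
15. deliver 1→0:  nop
16. deliver 0→2:  <2:part t2 x>
17. deliver 2→0:  nop
18. deliver 3→2:  nop
19. crash(4):  <4:✗part t1 x>
20. deliver 0→2:  nop

2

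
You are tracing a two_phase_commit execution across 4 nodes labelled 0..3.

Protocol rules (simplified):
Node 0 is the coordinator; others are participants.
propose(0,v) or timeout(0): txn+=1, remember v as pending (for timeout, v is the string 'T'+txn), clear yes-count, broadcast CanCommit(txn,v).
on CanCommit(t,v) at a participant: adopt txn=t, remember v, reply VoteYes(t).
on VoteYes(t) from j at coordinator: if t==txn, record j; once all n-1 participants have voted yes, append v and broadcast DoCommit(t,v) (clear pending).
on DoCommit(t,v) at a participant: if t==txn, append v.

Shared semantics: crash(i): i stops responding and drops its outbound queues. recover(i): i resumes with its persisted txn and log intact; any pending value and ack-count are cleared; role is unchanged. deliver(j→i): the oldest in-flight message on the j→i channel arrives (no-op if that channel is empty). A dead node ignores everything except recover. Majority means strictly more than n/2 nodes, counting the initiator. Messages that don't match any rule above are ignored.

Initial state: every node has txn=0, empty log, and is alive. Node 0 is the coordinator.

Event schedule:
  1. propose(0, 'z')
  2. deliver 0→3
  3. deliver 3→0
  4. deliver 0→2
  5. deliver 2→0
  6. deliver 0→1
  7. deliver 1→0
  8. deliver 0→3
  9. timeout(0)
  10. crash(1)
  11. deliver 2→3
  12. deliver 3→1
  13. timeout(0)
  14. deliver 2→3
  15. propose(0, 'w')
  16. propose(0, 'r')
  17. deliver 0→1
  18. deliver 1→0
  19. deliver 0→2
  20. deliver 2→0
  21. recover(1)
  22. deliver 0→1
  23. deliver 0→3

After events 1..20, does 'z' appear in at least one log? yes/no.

yes

1. propose(0,'z'):  <0:coor t1 ->
2. deliver 0→3:  <3:part t1 ->
3. deliver 3→0:  nop
4. deliver 0→2:  <2:part t1 ->
5. deliver 2→0:  nop
6. deliver 0→1:  <1:part t1 ->
7. deliver 1→0:  <0:coor t1 z>
8. deliver 0→3:  <3:part t1 z>
9. timeout(0):  <0:coor t2 z>
10. crash(1):  <1:✗part t1 ->
11. deliver 2→3:  nop
12. deliver 3→1:  nop
13. timeout(0):  <0:coor t3 z>
14. deliver 2→3:  nop
15. propose(0,'w'):  <0:coor t4 z>
16. propose(0,'r'):  <0:coor t5 z>
17. deliver 0→1:  nop
18. deliver 1→0:  nop
19. deliver 0→2:  <2:part t1 z>
20. deliver 2→0:  nop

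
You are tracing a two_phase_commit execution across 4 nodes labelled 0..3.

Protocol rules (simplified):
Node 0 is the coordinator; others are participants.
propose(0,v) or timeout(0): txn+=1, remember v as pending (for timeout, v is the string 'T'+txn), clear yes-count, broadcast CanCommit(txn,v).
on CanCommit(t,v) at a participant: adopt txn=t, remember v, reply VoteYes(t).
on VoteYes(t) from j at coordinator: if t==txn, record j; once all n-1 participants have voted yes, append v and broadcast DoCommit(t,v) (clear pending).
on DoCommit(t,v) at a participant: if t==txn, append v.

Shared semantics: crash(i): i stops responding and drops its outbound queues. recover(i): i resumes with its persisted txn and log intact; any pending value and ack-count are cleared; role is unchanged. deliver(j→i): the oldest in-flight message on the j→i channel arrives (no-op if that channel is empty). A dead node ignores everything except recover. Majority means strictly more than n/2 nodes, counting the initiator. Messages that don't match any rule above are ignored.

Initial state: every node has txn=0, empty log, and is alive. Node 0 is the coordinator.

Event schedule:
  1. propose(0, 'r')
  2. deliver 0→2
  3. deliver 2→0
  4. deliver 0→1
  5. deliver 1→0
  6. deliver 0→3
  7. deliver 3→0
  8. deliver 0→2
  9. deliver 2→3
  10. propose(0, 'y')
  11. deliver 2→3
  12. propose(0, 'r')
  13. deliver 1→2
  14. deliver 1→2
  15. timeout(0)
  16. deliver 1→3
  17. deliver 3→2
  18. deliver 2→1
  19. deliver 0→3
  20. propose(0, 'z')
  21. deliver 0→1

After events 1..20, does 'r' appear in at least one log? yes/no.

after 1 — propose(0,'r'): n0:coor/t1/[-]
after 2 — deliver 0→2: n2:part/t1/[-]
after 3 — deliver 2→0: ·
after 4 — deliver 0→1: n1:part/t1/[-]
after 5 — deliver 1→0: ·
after 6 — deliver 0→3: n3:part/t1/[-]
after 7 — deliver 3→0: n0:coor/t1/[r]
after 8 — deliver 0→2: n2:part/t1/[r]
after 9 — deliver 2→3: ·
after 10 — propose(0,'y'): n0:coor/t2/[r]
after 11 — deliver 2→3: ·
after 12 — propose(0,'r'): n0:coor/t3/[r]
after 13 — deliver 1→2: ·
after 14 — deliver 1→2: ·
after 15 — timeout(0): n0:coor/t4/[r]
after 16 — deliver 1→3: ·
after 17 — deliver 3→2: ·
after 18 — deliver 2→1: ·
after 19 — deliver 0→3: n3:part/t1/[r]
after 20 — propose(0,'z'): n0:coor/t5/[r]

yes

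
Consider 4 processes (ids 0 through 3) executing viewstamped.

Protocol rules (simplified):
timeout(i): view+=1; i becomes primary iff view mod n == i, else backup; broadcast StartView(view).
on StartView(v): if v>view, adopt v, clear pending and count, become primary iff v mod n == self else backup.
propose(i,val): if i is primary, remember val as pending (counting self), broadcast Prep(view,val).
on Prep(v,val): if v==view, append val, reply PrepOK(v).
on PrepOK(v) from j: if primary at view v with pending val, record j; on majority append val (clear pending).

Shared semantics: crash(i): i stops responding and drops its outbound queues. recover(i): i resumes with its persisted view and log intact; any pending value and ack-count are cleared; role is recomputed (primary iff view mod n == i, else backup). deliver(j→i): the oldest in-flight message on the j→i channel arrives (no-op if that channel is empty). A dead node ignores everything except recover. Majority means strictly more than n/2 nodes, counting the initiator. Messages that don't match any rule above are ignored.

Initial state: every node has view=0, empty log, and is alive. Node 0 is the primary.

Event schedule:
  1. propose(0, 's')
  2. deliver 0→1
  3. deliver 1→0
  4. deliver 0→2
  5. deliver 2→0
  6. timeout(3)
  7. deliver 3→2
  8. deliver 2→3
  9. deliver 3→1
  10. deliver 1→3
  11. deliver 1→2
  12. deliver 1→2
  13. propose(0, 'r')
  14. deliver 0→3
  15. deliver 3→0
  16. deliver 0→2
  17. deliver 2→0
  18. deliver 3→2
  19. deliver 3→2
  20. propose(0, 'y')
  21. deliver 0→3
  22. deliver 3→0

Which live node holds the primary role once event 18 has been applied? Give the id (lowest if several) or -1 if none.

step 1 propose(0,'s'): —
step 2 deliver 0→1: 1={back,v=0,log=s}
step 3 deliver 1→0: —
step 4 deliver 0→2: 2={back,v=0,log=s}
step 5 deliver 2→0: 0={prim,v=0,log=s}
step 6 timeout(3): 3={back,v=1,log=-}
step 7 deliver 3→2: 2={back,v=1,log=s}
step 8 deliver 2→3: —
step 9 deliver 3→1: 1={prim,v=1,log=s}
step 10 deliver 1→3: —
step 11 deliver 1→2: —
step 12 deliver 1→2: —
step 13 propose(0,'r'): —
step 14 deliver 0→3: —
step 15 deliver 3→0: 0={back,v=1,log=s}
step 16 deliver 0→2: —
step 17 deliver 2→0: —
step 18 deliver 3→2: —

1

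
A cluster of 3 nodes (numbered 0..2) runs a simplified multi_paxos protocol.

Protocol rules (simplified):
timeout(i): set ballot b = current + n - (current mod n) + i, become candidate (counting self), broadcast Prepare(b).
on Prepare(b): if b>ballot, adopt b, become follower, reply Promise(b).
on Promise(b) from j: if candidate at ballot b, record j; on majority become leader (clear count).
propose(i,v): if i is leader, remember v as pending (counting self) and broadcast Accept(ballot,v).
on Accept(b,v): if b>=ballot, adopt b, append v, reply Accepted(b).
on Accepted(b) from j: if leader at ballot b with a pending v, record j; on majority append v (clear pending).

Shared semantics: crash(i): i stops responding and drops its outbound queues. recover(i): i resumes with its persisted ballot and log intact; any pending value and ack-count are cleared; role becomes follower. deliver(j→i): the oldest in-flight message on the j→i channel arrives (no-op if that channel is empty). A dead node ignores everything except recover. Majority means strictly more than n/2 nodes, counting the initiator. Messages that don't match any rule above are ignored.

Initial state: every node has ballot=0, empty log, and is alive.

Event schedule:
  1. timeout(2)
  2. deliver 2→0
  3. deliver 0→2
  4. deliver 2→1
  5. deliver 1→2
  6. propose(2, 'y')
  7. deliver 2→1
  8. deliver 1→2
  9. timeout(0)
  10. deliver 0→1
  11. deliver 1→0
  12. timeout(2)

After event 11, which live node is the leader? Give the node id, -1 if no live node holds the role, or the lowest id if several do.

step 1 timeout(2): 2={cand,b=5,log=-}
step 2 deliver 2→0: 0={foll,b=5,log=-}
step 3 deliver 0→2: 2={lead,b=5,log=-}
step 4 deliver 2→1: 1={foll,b=5,log=-}
step 5 deliver 1→2: —
step 6 propose(2,'y'): —
step 7 deliver 2→1: 1={foll,b=5,log=y}
step 8 deliver 1→2: 2={lead,b=5,log=y}
step 9 timeout(0): 0={cand,b=6,log=-}
step 10 deliver 0→1: 1={foll,b=6,log=y}
step 11 deliver 1→0: 0={lead,b=6,log=-}

0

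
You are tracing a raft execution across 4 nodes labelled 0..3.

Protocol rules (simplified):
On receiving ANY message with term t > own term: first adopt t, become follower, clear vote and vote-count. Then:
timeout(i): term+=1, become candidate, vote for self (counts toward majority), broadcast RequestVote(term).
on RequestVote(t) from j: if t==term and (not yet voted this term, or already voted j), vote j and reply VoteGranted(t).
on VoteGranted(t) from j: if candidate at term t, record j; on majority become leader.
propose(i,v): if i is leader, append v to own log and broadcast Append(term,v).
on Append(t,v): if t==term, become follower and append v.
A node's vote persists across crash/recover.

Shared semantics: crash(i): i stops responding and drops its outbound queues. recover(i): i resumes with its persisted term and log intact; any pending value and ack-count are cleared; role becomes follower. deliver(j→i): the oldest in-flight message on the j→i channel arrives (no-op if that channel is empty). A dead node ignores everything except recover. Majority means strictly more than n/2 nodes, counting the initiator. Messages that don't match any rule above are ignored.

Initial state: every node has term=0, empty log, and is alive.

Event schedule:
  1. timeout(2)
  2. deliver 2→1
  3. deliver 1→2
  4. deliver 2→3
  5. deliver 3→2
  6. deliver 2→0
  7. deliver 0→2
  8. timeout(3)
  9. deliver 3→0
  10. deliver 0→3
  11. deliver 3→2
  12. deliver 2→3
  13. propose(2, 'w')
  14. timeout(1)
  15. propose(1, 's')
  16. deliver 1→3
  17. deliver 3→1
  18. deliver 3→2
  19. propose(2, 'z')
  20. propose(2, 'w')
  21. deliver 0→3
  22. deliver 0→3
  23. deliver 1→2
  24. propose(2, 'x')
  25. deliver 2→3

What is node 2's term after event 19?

2

step 1 timeout(2): 2={cand,t=1,log=-}
step 2 deliver 2→1: 1={foll,t=1,log=-}
step 3 deliver 1→2: —
step 4 deliver 2→3: 3={foll,t=1,log=-}
step 5 deliver 3→2: 2={lead,t=1,log=-}
step 6 deliver 2→0: 0={foll,t=1,log=-}
step 7 deliver 0→2: —
step 8 timeout(3): 3={cand,t=2,log=-}
step 9 deliver 3→0: 0={foll,t=2,log=-}
step 10 deliver 0→3: —
step 11 deliver 3→2: 2={foll,t=2,log=-}
step 12 deliver 2→3: 3={lead,t=2,log=-}
step 13 propose(2,'w'): —
step 14 timeout(1): 1={cand,t=2,log=-}
step 15 propose(1,'s'): —
step 16 deliver 1→3: —
step 17 deliver 3→1: —
step 18 deliver 3→2: —
step 19 propose(2,'z'): —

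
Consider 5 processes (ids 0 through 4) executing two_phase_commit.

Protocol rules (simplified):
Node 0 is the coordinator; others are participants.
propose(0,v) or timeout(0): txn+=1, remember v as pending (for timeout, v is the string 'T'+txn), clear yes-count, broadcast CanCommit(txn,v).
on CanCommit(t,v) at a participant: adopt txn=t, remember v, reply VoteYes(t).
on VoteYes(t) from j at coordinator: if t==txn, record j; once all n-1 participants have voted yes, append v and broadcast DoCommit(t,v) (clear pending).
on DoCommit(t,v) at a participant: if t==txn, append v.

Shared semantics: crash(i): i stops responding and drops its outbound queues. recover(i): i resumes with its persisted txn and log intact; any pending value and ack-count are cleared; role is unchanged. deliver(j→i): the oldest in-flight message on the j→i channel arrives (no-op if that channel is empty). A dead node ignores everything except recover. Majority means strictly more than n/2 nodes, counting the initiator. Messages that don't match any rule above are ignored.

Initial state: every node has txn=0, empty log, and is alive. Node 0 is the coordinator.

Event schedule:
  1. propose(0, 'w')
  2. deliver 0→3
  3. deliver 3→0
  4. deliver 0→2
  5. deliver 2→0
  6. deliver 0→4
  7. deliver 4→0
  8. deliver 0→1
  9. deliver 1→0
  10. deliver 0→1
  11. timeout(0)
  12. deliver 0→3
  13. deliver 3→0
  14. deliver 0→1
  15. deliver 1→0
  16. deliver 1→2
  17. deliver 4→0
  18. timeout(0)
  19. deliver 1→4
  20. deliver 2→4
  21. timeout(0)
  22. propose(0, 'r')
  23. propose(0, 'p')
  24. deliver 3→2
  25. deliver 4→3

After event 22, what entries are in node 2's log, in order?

e1 propose(0,'w'): 0[coor,t=1,-]
e2 deliver 0→3: 3[part,t=1,-]
e3 deliver 3→0: ·
e4 deliver 0→2: 2[part,t=1,-]
e5 deliver 2→0: ·
e6 deliver 0→4: 4[part,t=1,-]
e7 deliver 4→0: ·
e8 deliver 0→1: 1[part,t=1,-]
e9 deliver 1→0: 0[coor,t=1,w]
e10 deliver 0→1: 1[part,t=1,w]
e11 timeout(0): 0[coor,t=2,w]
e12 deliver 0→3: 3[part,t=1,w]
e13 deliver 3→0: ·
e14 deliver 0→1: 1[part,t=2,w]
e15 deliver 1→0: ·
e16 deliver 1→2: ·
e17 deliver 4→0: ·
e18 timeout(0): 0[coor,t=3,w]
e19 deliver 1→4: ·
e20 deliver 2→4: ·
e21 timeout(0): 0[coor,t=4,w]
e22 propose(0,'r'): 0[coor,t=5,w]

empty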